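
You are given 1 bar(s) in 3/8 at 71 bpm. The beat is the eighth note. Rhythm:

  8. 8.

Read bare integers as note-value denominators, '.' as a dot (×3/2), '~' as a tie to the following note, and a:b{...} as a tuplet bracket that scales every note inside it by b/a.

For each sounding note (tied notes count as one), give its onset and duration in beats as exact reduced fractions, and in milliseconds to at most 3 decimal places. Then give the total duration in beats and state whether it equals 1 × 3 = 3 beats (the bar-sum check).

1) 0.0ms=0b +1267.606ms=3/2b
2) 1267.606ms=3/2b +1267.606ms=3/2b
Σ=3b of 3 (71bpm 3/8) — PASS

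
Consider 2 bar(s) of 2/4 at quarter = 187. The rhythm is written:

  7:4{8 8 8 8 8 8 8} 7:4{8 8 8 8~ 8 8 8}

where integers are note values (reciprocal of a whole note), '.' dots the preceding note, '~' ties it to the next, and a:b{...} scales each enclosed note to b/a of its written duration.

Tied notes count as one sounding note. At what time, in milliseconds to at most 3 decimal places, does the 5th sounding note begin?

note 5 onset = 8/7b = 366.692ms

1. 0.0ms @ 0 + 91.673ms (2/7)
2. 91.673ms @ 2/7 + 91.673ms (2/7)
3. 183.346ms @ 4/7 + 91.673ms (2/7)
4. 275.019ms @ 6/7 + 91.673ms (2/7)
5. 366.692ms @ 8/7 + 91.673ms (2/7)
6. 458.365ms @ 10/7 + 91.673ms (2/7)
7. 550.038ms @ 12/7 + 91.673ms (2/7)
8. 641.711ms @ 2 + 91.673ms (2/7)
9. 733.384ms @ 16/7 + 91.673ms (2/7)
10. 825.057ms @ 18/7 + 91.673ms (2/7)
11. 916.73ms @ 20/7 + 183.346ms (4/7)
12. 1100.076ms @ 24/7 + 91.673ms (2/7)
13. 1191.749ms @ 26/7 + 91.673ms (2/7)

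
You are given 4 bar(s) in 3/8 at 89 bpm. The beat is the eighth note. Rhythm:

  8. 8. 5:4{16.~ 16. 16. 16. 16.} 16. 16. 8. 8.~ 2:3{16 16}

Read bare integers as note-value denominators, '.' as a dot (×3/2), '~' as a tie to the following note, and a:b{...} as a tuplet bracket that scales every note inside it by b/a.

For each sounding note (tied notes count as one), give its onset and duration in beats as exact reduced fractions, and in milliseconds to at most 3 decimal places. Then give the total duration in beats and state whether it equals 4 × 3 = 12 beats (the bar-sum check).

1) 0.0ms=0b +1011.236ms=3/2b
2) 1011.236ms=3/2b +1011.236ms=3/2b
3) 2022.472ms=3b +808.989ms=6/5b
4) 2831.461ms=21/5b +404.494ms=3/5b
5) 3235.955ms=24/5b +404.494ms=3/5b
6) 3640.449ms=27/5b +404.494ms=3/5b
7) 4044.944ms=6b +505.618ms=3/4b
8) 4550.562ms=27/4b +505.618ms=3/4b
9) 5056.18ms=15/2b +1011.236ms=3/2b
10) 6067.416ms=9b +1516.854ms=9/4b
11) 7584.27ms=45/4b +505.618ms=3/4b
Σ=12b of 12 (89bpm 3/8) — PASS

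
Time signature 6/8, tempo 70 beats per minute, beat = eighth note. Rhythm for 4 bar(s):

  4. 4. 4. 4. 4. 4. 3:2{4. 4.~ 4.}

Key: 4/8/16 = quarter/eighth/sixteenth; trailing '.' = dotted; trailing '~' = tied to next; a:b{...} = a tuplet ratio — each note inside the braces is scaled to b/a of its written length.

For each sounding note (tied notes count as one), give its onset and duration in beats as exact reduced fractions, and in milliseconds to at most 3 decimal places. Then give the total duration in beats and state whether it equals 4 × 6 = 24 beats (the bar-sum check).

1) 0.0ms=0b +2571.429ms=3b
2) 2571.429ms=3b +2571.429ms=3b
3) 5142.857ms=6b +2571.429ms=3b
4) 7714.286ms=9b +2571.429ms=3b
5) 10285.714ms=12b +2571.429ms=3b
6) 12857.143ms=15b +2571.429ms=3b
7) 15428.571ms=18b +1714.286ms=2b
8) 17142.857ms=20b +3428.571ms=4b
Σ=24b of 24 (70bpm 6/8) — PASS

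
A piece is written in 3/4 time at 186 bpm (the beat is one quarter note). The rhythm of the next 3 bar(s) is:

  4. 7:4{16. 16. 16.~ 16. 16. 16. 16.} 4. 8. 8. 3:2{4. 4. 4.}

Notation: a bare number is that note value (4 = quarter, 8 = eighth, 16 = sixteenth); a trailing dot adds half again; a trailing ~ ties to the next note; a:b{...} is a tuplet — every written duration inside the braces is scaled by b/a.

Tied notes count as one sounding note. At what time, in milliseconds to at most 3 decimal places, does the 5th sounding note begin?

1. 0.0ms @ 0 + 483.871ms (3/2)
2. 483.871ms @ 3/2 + 69.124ms (3/14)
3. 552.995ms @ 12/7 + 69.124ms (3/14)
4. 622.12ms @ 27/14 + 138.249ms (3/7)
5. 760.369ms @ 33/14 + 69.124ms (3/14)
6. 829.493ms @ 18/7 + 69.124ms (3/14)
7. 898.618ms @ 39/14 + 69.124ms (3/14)
8. 967.742ms @ 3 + 483.871ms (3/2)
9. 1451.613ms @ 9/2 + 241.935ms (3/4)
10. 1693.548ms @ 21/4 + 241.935ms (3/4)
11. 1935.484ms @ 6 + 322.581ms (1)
12. 2258.065ms @ 7 + 322.581ms (1)
13. 2580.645ms @ 8 + 322.581ms (1)

note 5 onset = 33/14b = 760.369ms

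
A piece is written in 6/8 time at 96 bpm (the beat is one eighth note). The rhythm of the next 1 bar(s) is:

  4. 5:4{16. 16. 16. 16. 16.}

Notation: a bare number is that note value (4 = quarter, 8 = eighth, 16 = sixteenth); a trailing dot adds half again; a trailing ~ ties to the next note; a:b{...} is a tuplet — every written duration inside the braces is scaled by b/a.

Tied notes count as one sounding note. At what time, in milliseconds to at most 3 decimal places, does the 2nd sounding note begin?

1. 0.0ms @ 0 + 1875.0ms (3)
2. 1875.0ms @ 3 + 375.0ms (3/5)
3. 2250.0ms @ 18/5 + 375.0ms (3/5)
4. 2625.0ms @ 21/5 + 375.0ms (3/5)
5. 3000.0ms @ 24/5 + 375.0ms (3/5)
6. 3375.0ms @ 27/5 + 375.0ms (3/5)

note 2 onset = 3b = 1875.0ms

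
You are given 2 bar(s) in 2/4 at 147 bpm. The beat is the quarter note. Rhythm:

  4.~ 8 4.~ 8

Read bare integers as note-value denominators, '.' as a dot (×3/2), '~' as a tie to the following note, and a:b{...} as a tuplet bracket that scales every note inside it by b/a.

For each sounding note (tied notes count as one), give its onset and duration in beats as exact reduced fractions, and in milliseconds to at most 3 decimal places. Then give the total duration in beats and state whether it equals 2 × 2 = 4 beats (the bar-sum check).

1) 0.0ms=0b +816.327ms=2b
2) 816.327ms=2b +816.327ms=2b
Σ=4b of 4 (147bpm 2/4) — PASS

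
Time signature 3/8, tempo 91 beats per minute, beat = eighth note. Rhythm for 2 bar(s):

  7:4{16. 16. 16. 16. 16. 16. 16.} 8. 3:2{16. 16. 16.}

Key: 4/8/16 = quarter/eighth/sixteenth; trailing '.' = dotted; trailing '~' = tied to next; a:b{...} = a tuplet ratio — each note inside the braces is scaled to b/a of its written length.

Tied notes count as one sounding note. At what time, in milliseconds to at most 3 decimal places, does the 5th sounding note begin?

note 5 onset = 12/7b = 1130.298ms

1. 0.0ms @ 0 + 282.575ms (3/7)
2. 282.575ms @ 3/7 + 282.575ms (3/7)
3. 565.149ms @ 6/7 + 282.575ms (3/7)
4. 847.724ms @ 9/7 + 282.575ms (3/7)
5. 1130.298ms @ 12/7 + 282.575ms (3/7)
6. 1412.873ms @ 15/7 + 282.575ms (3/7)
7. 1695.447ms @ 18/7 + 282.575ms (3/7)
8. 1978.022ms @ 3 + 989.011ms (3/2)
9. 2967.033ms @ 9/2 + 329.67ms (1/2)
10. 3296.703ms @ 5 + 329.67ms (1/2)
11. 3626.374ms @ 11/2 + 329.67ms (1/2)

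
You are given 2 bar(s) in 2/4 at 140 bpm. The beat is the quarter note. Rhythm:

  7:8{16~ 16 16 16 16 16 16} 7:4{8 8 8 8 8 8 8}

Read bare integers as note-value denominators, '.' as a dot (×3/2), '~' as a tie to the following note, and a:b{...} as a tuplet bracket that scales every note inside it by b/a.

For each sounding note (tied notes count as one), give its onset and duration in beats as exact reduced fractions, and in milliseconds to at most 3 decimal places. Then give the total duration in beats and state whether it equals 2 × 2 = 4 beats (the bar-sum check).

1) 0.0ms=0b +244.898ms=4/7b
2) 244.898ms=4/7b +122.449ms=2/7b
3) 367.347ms=6/7b +122.449ms=2/7b
4) 489.796ms=8/7b +122.449ms=2/7b
5) 612.245ms=10/7b +122.449ms=2/7b
6) 734.694ms=12/7b +122.449ms=2/7b
7) 857.143ms=2b +122.449ms=2/7b
8) 979.592ms=16/7b +122.449ms=2/7b
9) 1102.041ms=18/7b +122.449ms=2/7b
10) 1224.49ms=20/7b +122.449ms=2/7b
11) 1346.939ms=22/7b +122.449ms=2/7b
12) 1469.388ms=24/7b +122.449ms=2/7b
13) 1591.837ms=26/7b +122.449ms=2/7b
Σ=4b of 4 (140bpm 2/4) — PASS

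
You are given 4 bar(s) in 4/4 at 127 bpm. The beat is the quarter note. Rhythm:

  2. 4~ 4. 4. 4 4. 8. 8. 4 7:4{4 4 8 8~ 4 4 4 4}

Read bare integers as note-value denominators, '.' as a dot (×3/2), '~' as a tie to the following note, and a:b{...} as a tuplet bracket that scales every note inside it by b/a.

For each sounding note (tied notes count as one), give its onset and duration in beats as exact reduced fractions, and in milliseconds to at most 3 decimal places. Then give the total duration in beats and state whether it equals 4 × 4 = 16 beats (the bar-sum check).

1) 0.0ms=0b +1417.323ms=3b
2) 1417.323ms=3b +1181.102ms=5/2b
3) 2598.425ms=11/2b +708.661ms=3/2b
4) 3307.087ms=7b +472.441ms=1b
5) 3779.528ms=8b +708.661ms=3/2b
6) 4488.189ms=19/2b +354.331ms=3/4b
7) 4842.52ms=41/4b +354.331ms=3/4b
8) 5196.85ms=11b +472.441ms=1b
9) 5669.291ms=12b +269.966ms=4/7b
10) 5939.258ms=88/7b +269.966ms=4/7b
11) 6209.224ms=92/7b +134.983ms=2/7b
12) 6344.207ms=94/7b +404.949ms=6/7b
13) 6749.156ms=100/7b +269.966ms=4/7b
14) 7019.123ms=104/7b +269.966ms=4/7b
15) 7289.089ms=108/7b +269.966ms=4/7b
Σ=16b of 16 (127bpm 4/4) — PASS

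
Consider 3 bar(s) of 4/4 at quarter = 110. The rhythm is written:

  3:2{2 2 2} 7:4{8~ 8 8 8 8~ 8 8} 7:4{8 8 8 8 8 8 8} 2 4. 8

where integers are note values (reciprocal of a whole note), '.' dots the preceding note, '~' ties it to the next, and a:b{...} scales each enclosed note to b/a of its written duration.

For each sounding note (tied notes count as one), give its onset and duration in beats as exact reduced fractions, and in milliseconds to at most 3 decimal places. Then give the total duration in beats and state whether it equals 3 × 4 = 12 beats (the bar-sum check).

1) 0.0ms=0b +727.273ms=4/3b
2) 727.273ms=4/3b +727.273ms=4/3b
3) 1454.545ms=8/3b +727.273ms=4/3b
4) 2181.818ms=4b +311.688ms=4/7b
5) 2493.506ms=32/7b +155.844ms=2/7b
6) 2649.351ms=34/7b +155.844ms=2/7b
7) 2805.195ms=36/7b +311.688ms=4/7b
8) 3116.883ms=40/7b +155.844ms=2/7b
9) 3272.727ms=6b +155.844ms=2/7b
10) 3428.571ms=44/7b +155.844ms=2/7b
11) 3584.416ms=46/7b +155.844ms=2/7b
12) 3740.26ms=48/7b +155.844ms=2/7b
13) 3896.104ms=50/7b +155.844ms=2/7b
14) 4051.948ms=52/7b +155.844ms=2/7b
15) 4207.792ms=54/7b +155.844ms=2/7b
16) 4363.636ms=8b +1090.909ms=2b
17) 5454.545ms=10b +818.182ms=3/2b
18) 6272.727ms=23/2b +272.727ms=1/2b
Σ=12b of 12 (110bpm 4/4) — PASS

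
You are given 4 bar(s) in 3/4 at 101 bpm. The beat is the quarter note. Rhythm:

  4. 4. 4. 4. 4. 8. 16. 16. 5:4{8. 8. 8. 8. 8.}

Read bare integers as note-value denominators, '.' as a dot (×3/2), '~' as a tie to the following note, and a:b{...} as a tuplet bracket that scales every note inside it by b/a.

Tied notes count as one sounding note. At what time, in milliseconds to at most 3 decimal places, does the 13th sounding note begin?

note 13 onset = 57/5b = 6772.277ms

1. 0.0ms @ 0 + 891.089ms (3/2)
2. 891.089ms @ 3/2 + 891.089ms (3/2)
3. 1782.178ms @ 3 + 891.089ms (3/2)
4. 2673.267ms @ 9/2 + 891.089ms (3/2)
5. 3564.356ms @ 6 + 891.089ms (3/2)
6. 4455.446ms @ 15/2 + 445.545ms (3/4)
7. 4900.99ms @ 33/4 + 222.772ms (3/8)
8. 5123.762ms @ 69/8 + 222.772ms (3/8)
9. 5346.535ms @ 9 + 356.436ms (3/5)
10. 5702.97ms @ 48/5 + 356.436ms (3/5)
11. 6059.406ms @ 51/5 + 356.436ms (3/5)
12. 6415.842ms @ 54/5 + 356.436ms (3/5)
13. 6772.277ms @ 57/5 + 356.436ms (3/5)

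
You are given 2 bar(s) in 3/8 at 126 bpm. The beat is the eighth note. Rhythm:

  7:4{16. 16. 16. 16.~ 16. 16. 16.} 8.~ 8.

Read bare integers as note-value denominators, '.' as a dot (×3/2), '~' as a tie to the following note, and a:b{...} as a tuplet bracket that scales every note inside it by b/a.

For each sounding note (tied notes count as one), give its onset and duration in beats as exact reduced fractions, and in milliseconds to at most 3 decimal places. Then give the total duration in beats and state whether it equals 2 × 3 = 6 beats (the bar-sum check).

1) 0.0ms=0b +204.082ms=3/7b
2) 204.082ms=3/7b +204.082ms=3/7b
3) 408.163ms=6/7b +204.082ms=3/7b
4) 612.245ms=9/7b +408.163ms=6/7b
5) 1020.408ms=15/7b +204.082ms=3/7b
6) 1224.49ms=18/7b +204.082ms=3/7b
7) 1428.571ms=3b +1428.571ms=3b
Σ=6b of 6 (126bpm 3/8) — PASS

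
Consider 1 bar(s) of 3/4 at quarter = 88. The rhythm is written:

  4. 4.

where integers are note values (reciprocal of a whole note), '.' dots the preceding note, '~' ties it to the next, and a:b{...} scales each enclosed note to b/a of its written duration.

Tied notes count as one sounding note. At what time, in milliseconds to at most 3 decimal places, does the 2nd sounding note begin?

1. 0.0ms @ 0 + 1022.727ms (3/2)
2. 1022.727ms @ 3/2 + 1022.727ms (3/2)

note 2 onset = 3/2b = 1022.727ms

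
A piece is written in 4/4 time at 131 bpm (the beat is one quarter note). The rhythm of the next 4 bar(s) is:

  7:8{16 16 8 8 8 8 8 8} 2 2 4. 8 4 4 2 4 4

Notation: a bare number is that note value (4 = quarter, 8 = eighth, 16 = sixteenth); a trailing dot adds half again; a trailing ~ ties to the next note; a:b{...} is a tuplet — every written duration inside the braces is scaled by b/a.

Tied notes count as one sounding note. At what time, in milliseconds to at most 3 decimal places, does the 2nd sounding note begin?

1. 0.0ms @ 0 + 130.862ms (2/7)
2. 130.862ms @ 2/7 + 130.862ms (2/7)
3. 261.723ms @ 4/7 + 261.723ms (4/7)
4. 523.446ms @ 8/7 + 261.723ms (4/7)
5. 785.169ms @ 12/7 + 261.723ms (4/7)
6. 1046.892ms @ 16/7 + 261.723ms (4/7)
7. 1308.615ms @ 20/7 + 261.723ms (4/7)
8. 1570.338ms @ 24/7 + 261.723ms (4/7)
9. 1832.061ms @ 4 + 916.031ms (2)
10. 2748.092ms @ 6 + 916.031ms (2)
11. 3664.122ms @ 8 + 687.023ms (3/2)
12. 4351.145ms @ 19/2 + 229.008ms (1/2)
13. 4580.153ms @ 10 + 458.015ms (1)
14. 5038.168ms @ 11 + 458.015ms (1)
15. 5496.183ms @ 12 + 916.031ms (2)
16. 6412.214ms @ 14 + 458.015ms (1)
17. 6870.229ms @ 15 + 458.015ms (1)

note 2 onset = 2/7b = 130.862ms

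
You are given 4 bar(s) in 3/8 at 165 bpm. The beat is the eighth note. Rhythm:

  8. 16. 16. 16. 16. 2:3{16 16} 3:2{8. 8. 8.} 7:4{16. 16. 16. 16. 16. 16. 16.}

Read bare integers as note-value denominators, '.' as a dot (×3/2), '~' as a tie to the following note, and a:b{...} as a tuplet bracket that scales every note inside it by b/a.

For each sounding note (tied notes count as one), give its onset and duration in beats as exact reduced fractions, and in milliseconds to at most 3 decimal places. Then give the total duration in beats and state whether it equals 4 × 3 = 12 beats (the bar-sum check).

1) 0.0ms=0b +545.455ms=3/2b
2) 545.455ms=3/2b +272.727ms=3/4b
3) 818.182ms=9/4b +272.727ms=3/4b
4) 1090.909ms=3b +272.727ms=3/4b
5) 1363.636ms=15/4b +272.727ms=3/4b
6) 1636.364ms=9/2b +272.727ms=3/4b
7) 1909.091ms=21/4b +272.727ms=3/4b
8) 2181.818ms=6b +363.636ms=1b
9) 2545.455ms=7b +363.636ms=1b
10) 2909.091ms=8b +363.636ms=1b
11) 3272.727ms=9b +155.844ms=3/7b
12) 3428.571ms=66/7b +155.844ms=3/7b
13) 3584.416ms=69/7b +155.844ms=3/7b
14) 3740.26ms=72/7b +155.844ms=3/7b
15) 3896.104ms=75/7b +155.844ms=3/7b
16) 4051.948ms=78/7b +155.844ms=3/7b
17) 4207.792ms=81/7b +155.844ms=3/7b
Σ=12b of 12 (165bpm 3/8) — PASS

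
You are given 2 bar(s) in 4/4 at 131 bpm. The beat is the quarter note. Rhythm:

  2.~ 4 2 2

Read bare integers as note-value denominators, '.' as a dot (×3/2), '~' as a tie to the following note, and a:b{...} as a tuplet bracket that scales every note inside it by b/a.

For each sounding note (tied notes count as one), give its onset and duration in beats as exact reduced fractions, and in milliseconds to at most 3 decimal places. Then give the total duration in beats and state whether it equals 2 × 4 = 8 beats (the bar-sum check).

1) 0.0ms=0b +1832.061ms=4b
2) 1832.061ms=4b +916.031ms=2b
3) 2748.092ms=6b +916.031ms=2b
Σ=8b of 8 (131bpm 4/4) — PASS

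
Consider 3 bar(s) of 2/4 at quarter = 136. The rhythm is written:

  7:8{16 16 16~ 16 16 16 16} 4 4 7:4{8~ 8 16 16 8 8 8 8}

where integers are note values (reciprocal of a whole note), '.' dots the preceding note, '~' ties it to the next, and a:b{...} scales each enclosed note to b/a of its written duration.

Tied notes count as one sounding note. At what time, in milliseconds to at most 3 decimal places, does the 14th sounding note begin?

note 14 onset = 38/7b = 2394.958ms

1. 0.0ms @ 0 + 126.05ms (2/7)
2. 126.05ms @ 2/7 + 126.05ms (2/7)
3. 252.101ms @ 4/7 + 252.101ms (4/7)
4. 504.202ms @ 8/7 + 126.05ms (2/7)
5. 630.252ms @ 10/7 + 126.05ms (2/7)
6. 756.303ms @ 12/7 + 126.05ms (2/7)
7. 882.353ms @ 2 + 441.176ms (1)
8. 1323.529ms @ 3 + 441.176ms (1)
9. 1764.706ms @ 4 + 252.101ms (4/7)
10. 2016.807ms @ 32/7 + 63.025ms (1/7)
11. 2079.832ms @ 33/7 + 63.025ms (1/7)
12. 2142.857ms @ 34/7 + 126.05ms (2/7)
13. 2268.908ms @ 36/7 + 126.05ms (2/7)
14. 2394.958ms @ 38/7 + 126.05ms (2/7)
15. 2521.008ms @ 40/7 + 126.05ms (2/7)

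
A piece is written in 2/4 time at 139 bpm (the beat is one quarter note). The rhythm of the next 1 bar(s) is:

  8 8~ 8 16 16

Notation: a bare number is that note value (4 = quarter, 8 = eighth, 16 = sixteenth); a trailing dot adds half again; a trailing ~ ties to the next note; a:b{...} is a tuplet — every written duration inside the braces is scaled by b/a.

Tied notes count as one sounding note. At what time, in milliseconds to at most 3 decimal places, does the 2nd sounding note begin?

1. 0.0ms @ 0 + 215.827ms (1/2)
2. 215.827ms @ 1/2 + 431.655ms (1)
3. 647.482ms @ 3/2 + 107.914ms (1/4)
4. 755.396ms @ 7/4 + 107.914ms (1/4)

note 2 onset = 1/2b = 215.827ms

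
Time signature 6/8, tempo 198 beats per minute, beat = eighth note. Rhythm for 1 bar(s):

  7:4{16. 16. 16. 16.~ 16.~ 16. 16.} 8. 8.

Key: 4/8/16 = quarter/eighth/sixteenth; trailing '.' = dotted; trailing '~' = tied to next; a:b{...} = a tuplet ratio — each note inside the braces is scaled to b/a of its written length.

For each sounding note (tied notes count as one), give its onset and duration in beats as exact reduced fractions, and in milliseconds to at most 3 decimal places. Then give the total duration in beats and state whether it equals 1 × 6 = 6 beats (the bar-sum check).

1) 0.0ms=0b +129.87ms=3/7b
2) 129.87ms=3/7b +129.87ms=3/7b
3) 259.74ms=6/7b +129.87ms=3/7b
4) 389.61ms=9/7b +389.61ms=9/7b
5) 779.221ms=18/7b +129.87ms=3/7b
6) 909.091ms=3b +454.545ms=3/2b
7) 1363.636ms=9/2b +454.545ms=3/2b
Σ=6b of 6 (198bpm 6/8) — PASS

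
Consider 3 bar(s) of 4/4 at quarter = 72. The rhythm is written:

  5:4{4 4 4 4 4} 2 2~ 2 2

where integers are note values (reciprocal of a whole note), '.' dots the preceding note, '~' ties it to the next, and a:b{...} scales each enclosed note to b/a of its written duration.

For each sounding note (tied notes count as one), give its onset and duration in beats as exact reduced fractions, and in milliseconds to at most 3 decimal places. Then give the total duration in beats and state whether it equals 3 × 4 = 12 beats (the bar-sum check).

1) 0.0ms=0b +666.667ms=4/5b
2) 666.667ms=4/5b +666.667ms=4/5b
3) 1333.333ms=8/5b +666.667ms=4/5b
4) 2000.0ms=12/5b +666.667ms=4/5b
5) 2666.667ms=16/5b +666.667ms=4/5b
6) 3333.333ms=4b +1666.667ms=2b
7) 5000.0ms=6b +3333.333ms=4b
8) 8333.333ms=10b +1666.667ms=2b
Σ=12b of 12 (72bpm 4/4) — PASS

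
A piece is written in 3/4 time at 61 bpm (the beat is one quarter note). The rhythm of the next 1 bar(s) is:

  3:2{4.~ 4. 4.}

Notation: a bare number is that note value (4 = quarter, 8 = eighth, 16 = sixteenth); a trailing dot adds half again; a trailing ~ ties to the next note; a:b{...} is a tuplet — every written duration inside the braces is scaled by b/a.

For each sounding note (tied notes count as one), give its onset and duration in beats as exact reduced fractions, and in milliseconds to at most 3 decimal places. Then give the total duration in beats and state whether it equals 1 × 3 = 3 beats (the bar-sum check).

1) 0.0ms=0b +1967.213ms=2b
2) 1967.213ms=2b +983.607ms=1b
Σ=3b of 3 (61bpm 3/4) — PASS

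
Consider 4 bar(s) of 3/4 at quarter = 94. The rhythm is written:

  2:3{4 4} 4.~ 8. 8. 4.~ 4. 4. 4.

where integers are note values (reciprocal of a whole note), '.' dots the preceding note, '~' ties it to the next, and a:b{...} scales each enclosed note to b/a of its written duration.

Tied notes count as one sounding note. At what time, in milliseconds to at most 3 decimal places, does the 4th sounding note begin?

note 4 onset = 21/4b = 3351.064ms

1. 0.0ms @ 0 + 957.447ms (3/2)
2. 957.447ms @ 3/2 + 957.447ms (3/2)
3. 1914.894ms @ 3 + 1436.17ms (9/4)
4. 3351.064ms @ 21/4 + 478.723ms (3/4)
5. 3829.787ms @ 6 + 1914.894ms (3)
6. 5744.681ms @ 9 + 957.447ms (3/2)
7. 6702.128ms @ 21/2 + 957.447ms (3/2)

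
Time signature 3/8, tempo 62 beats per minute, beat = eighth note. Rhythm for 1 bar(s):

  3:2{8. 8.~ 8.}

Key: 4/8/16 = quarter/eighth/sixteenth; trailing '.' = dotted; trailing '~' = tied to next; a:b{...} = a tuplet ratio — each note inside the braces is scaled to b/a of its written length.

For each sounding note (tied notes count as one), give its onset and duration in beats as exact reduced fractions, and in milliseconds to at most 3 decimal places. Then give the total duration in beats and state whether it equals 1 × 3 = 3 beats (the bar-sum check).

1) 0.0ms=0b +967.742ms=1b
2) 967.742ms=1b +1935.484ms=2b
Σ=3b of 3 (62bpm 3/8) — PASS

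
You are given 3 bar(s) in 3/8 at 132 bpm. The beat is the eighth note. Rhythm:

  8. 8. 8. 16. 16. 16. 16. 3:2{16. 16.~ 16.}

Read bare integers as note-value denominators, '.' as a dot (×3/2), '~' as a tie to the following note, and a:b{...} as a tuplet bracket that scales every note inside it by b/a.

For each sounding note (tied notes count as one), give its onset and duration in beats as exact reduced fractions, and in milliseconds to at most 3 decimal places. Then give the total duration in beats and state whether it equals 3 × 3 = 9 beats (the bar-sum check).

1) 0.0ms=0b +681.818ms=3/2b
2) 681.818ms=3/2b +681.818ms=3/2b
3) 1363.636ms=3b +681.818ms=3/2b
4) 2045.455ms=9/2b +340.909ms=3/4b
5) 2386.364ms=21/4b +340.909ms=3/4b
6) 2727.273ms=6b +340.909ms=3/4b
7) 3068.182ms=27/4b +340.909ms=3/4b
8) 3409.091ms=15/2b +227.273ms=1/2b
9) 3636.364ms=8b +454.545ms=1b
Σ=9b of 9 (132bpm 3/8) — PASS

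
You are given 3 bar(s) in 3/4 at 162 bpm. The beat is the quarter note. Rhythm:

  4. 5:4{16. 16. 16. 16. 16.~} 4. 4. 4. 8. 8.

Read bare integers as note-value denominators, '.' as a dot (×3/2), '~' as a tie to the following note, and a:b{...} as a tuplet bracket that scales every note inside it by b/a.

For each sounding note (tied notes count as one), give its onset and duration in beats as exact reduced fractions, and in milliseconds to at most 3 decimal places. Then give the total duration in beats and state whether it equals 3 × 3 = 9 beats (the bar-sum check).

1) 0.0ms=0b +555.556ms=3/2b
2) 555.556ms=3/2b +111.111ms=3/10b
3) 666.667ms=9/5b +111.111ms=3/10b
4) 777.778ms=21/10b +111.111ms=3/10b
5) 888.889ms=12/5b +111.111ms=3/10b
6) 1000.0ms=27/10b +666.667ms=9/5b
7) 1666.667ms=9/2b +555.556ms=3/2b
8) 2222.222ms=6b +555.556ms=3/2b
9) 2777.778ms=15/2b +277.778ms=3/4b
10) 3055.556ms=33/4b +277.778ms=3/4b
Σ=9b of 9 (162bpm 3/4) — PASS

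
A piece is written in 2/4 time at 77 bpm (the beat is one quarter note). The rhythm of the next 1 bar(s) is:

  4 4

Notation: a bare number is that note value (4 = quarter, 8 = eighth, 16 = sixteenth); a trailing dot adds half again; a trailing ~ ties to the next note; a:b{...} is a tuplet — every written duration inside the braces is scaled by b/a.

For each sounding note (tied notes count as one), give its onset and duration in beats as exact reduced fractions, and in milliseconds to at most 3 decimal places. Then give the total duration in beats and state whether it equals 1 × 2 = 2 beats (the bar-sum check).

1) 0.0ms=0b +779.221ms=1b
2) 779.221ms=1b +779.221ms=1b
Σ=2b of 2 (77bpm 2/4) — PASS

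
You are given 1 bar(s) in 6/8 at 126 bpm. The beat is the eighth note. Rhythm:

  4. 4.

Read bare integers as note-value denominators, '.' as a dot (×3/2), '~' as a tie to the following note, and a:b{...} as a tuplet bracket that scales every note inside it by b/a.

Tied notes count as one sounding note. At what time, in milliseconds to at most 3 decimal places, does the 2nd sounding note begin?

1. 0.0ms @ 0 + 1428.571ms (3)
2. 1428.571ms @ 3 + 1428.571ms (3)

note 2 onset = 3b = 1428.571ms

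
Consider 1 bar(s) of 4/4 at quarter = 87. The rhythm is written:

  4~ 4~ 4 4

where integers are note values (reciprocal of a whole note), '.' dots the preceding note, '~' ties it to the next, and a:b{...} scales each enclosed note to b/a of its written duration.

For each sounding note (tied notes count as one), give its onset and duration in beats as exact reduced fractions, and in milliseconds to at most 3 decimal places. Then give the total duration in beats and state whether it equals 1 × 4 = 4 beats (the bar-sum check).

1) 0.0ms=0b +2068.966ms=3b
2) 2068.966ms=3b +689.655ms=1b
Σ=4b of 4 (87bpm 4/4) — PASS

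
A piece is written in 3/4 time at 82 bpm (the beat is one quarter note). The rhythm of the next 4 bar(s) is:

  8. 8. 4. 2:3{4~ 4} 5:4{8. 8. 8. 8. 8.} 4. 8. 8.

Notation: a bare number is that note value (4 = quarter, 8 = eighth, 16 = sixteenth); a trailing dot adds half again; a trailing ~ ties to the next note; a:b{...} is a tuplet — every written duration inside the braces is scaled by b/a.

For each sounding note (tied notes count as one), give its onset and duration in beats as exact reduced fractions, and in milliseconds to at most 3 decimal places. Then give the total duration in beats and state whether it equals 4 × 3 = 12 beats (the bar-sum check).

1) 0.0ms=0b +548.78ms=3/4b
2) 548.78ms=3/4b +548.78ms=3/4b
3) 1097.561ms=3/2b +1097.561ms=3/2b
4) 2195.122ms=3b +2195.122ms=3b
5) 4390.244ms=6b +439.024ms=3/5b
6) 4829.268ms=33/5b +439.024ms=3/5b
7) 5268.293ms=36/5b +439.024ms=3/5b
8) 5707.317ms=39/5b +439.024ms=3/5b
9) 6146.341ms=42/5b +439.024ms=3/5b
10) 6585.366ms=9b +1097.561ms=3/2b
11) 7682.927ms=21/2b +548.78ms=3/4b
12) 8231.707ms=45/4b +548.78ms=3/4b
Σ=12b of 12 (82bpm 3/4) — PASS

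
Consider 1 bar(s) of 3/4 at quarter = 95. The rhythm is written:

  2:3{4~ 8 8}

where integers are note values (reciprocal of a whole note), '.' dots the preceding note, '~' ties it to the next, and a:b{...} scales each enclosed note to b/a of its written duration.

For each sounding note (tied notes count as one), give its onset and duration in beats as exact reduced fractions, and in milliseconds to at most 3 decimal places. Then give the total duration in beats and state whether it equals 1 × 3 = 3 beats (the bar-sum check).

1) 0.0ms=0b +1421.053ms=9/4b
2) 1421.053ms=9/4b +473.684ms=3/4b
Σ=3b of 3 (95bpm 3/4) — PASS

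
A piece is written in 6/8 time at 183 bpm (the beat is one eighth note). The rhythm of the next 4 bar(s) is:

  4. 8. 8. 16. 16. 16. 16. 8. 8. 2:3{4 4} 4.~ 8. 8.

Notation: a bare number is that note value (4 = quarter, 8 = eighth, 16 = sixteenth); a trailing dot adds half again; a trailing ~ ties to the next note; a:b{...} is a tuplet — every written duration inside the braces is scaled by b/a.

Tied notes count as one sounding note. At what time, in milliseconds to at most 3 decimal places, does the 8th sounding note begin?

note 8 onset = 9b = 2950.82ms

1. 0.0ms @ 0 + 983.607ms (3)
2. 983.607ms @ 3 + 491.803ms (3/2)
3. 1475.41ms @ 9/2 + 491.803ms (3/2)
4. 1967.213ms @ 6 + 245.902ms (3/4)
5. 2213.115ms @ 27/4 + 245.902ms (3/4)
6. 2459.016ms @ 15/2 + 245.902ms (3/4)
7. 2704.918ms @ 33/4 + 245.902ms (3/4)
8. 2950.82ms @ 9 + 491.803ms (3/2)
9. 3442.623ms @ 21/2 + 491.803ms (3/2)
10. 3934.426ms @ 12 + 983.607ms (3)
11. 4918.033ms @ 15 + 983.607ms (3)
12. 5901.639ms @ 18 + 1475.41ms (9/2)
13. 7377.049ms @ 45/2 + 491.803ms (3/2)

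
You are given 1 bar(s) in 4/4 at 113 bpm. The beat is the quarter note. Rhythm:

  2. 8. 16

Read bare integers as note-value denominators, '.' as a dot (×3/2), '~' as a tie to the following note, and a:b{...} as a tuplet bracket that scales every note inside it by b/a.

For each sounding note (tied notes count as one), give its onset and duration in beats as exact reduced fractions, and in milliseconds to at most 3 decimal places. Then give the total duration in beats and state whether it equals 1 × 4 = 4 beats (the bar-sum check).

1) 0.0ms=0b +1592.92ms=3b
2) 1592.92ms=3b +398.23ms=3/4b
3) 1991.15ms=15/4b +132.743ms=1/4b
Σ=4b of 4 (113bpm 4/4) — PASS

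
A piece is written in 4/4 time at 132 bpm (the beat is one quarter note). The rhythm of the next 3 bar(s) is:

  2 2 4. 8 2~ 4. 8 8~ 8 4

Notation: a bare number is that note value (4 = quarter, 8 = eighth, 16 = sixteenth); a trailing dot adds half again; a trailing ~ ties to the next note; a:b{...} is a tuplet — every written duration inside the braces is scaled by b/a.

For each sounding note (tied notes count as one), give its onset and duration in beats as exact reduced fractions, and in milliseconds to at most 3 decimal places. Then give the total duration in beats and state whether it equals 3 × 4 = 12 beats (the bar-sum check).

1) 0.0ms=0b +909.091ms=2b
2) 909.091ms=2b +909.091ms=2b
3) 1818.182ms=4b +681.818ms=3/2b
4) 2500.0ms=11/2b +227.273ms=1/2b
5) 2727.273ms=6b +1590.909ms=7/2b
6) 4318.182ms=19/2b +227.273ms=1/2b
7) 4545.455ms=10b +454.545ms=1b
8) 5000.0ms=11b +454.545ms=1b
Σ=12b of 12 (132bpm 4/4) — PASS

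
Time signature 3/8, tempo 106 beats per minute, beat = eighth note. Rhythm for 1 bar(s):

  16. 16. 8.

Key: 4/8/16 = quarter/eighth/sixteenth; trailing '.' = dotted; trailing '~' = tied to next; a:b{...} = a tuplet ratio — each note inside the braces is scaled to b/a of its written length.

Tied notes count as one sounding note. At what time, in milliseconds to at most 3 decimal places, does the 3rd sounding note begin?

1. 0.0ms @ 0 + 424.528ms (3/4)
2. 424.528ms @ 3/4 + 424.528ms (3/4)
3. 849.057ms @ 3/2 + 849.057ms (3/2)

note 3 onset = 3/2b = 849.057ms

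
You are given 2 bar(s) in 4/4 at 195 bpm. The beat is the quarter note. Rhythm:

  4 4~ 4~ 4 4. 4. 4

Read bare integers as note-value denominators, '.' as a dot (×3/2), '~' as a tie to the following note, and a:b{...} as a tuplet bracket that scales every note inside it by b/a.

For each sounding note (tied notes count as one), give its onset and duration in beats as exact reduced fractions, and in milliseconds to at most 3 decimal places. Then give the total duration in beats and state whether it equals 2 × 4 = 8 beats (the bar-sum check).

1) 0.0ms=0b +307.692ms=1b
2) 307.692ms=1b +923.077ms=3b
3) 1230.769ms=4b +461.538ms=3/2b
4) 1692.308ms=11/2b +461.538ms=3/2b
5) 2153.846ms=7b +307.692ms=1b
Σ=8b of 8 (195bpm 4/4) — PASS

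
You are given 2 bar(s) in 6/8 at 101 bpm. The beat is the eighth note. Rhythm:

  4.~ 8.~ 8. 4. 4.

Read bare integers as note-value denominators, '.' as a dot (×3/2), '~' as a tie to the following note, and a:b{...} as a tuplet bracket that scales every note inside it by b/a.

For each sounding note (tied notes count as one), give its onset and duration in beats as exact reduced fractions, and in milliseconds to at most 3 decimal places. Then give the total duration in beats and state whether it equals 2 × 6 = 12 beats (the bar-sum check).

1) 0.0ms=0b +3564.356ms=6b
2) 3564.356ms=6b +1782.178ms=3b
3) 5346.535ms=9b +1782.178ms=3b
Σ=12b of 12 (101bpm 6/8) — PASS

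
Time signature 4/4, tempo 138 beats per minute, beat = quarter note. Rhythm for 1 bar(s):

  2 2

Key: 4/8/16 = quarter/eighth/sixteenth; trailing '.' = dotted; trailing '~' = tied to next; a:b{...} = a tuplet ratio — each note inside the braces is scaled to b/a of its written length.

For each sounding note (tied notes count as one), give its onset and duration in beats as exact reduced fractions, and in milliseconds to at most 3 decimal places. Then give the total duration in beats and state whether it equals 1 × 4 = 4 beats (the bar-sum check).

1) 0.0ms=0b +869.565ms=2b
2) 869.565ms=2b +869.565ms=2b
Σ=4b of 4 (138bpm 4/4) — PASS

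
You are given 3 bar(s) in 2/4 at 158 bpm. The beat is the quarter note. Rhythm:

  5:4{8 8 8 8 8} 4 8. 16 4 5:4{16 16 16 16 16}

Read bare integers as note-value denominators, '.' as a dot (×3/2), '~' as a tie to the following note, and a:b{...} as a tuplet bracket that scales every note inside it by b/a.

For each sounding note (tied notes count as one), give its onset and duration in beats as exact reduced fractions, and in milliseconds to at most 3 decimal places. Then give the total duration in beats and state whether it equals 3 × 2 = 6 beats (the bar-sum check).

1) 0.0ms=0b +151.899ms=2/5b
2) 151.899ms=2/5b +151.899ms=2/5b
3) 303.797ms=4/5b +151.899ms=2/5b
4) 455.696ms=6/5b +151.899ms=2/5b
5) 607.595ms=8/5b +151.899ms=2/5b
6) 759.494ms=2b +379.747ms=1b
7) 1139.241ms=3b +284.81ms=3/4b
8) 1424.051ms=15/4b +94.937ms=1/4b
9) 1518.987ms=4b +379.747ms=1b
10) 1898.734ms=5b +75.949ms=1/5b
11) 1974.684ms=26/5b +75.949ms=1/5b
12) 2050.633ms=27/5b +75.949ms=1/5b
13) 2126.582ms=28/5b +75.949ms=1/5b
14) 2202.532ms=29/5b +75.949ms=1/5b
Σ=6b of 6 (158bpm 2/4) — PASS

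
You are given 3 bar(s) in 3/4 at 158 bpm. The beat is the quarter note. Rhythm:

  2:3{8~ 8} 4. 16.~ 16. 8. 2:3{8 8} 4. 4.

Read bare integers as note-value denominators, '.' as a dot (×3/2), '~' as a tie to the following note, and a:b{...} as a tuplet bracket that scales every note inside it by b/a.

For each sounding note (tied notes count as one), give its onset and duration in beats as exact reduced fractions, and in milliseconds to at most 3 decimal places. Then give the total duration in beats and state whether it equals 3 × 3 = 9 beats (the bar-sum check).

1) 0.0ms=0b +569.62ms=3/2b
2) 569.62ms=3/2b +569.62ms=3/2b
3) 1139.241ms=3b +284.81ms=3/4b
4) 1424.051ms=15/4b +284.81ms=3/4b
5) 1708.861ms=9/2b +284.81ms=3/4b
6) 1993.671ms=21/4b +284.81ms=3/4b
7) 2278.481ms=6b +569.62ms=3/2b
8) 2848.101ms=15/2b +569.62ms=3/2b
Σ=9b of 9 (158bpm 3/4) — PASS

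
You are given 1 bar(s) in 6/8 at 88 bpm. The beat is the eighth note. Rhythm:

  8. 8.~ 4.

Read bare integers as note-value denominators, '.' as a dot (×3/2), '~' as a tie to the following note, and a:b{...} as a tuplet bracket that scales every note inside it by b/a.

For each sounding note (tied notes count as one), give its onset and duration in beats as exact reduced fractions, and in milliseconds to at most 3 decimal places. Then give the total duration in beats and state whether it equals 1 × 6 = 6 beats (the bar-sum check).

1) 0.0ms=0b +1022.727ms=3/2b
2) 1022.727ms=3/2b +3068.182ms=9/2b
Σ=6b of 6 (88bpm 6/8) — PASS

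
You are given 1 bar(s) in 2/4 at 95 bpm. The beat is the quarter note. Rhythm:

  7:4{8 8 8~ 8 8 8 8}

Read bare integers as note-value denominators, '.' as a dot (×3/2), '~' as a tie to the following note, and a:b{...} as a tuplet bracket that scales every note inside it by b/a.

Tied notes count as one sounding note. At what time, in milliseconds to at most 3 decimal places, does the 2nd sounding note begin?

note 2 onset = 2/7b = 180.451ms

1. 0.0ms @ 0 + 180.451ms (2/7)
2. 180.451ms @ 2/7 + 180.451ms (2/7)
3. 360.902ms @ 4/7 + 360.902ms (4/7)
4. 721.805ms @ 8/7 + 180.451ms (2/7)
5. 902.256ms @ 10/7 + 180.451ms (2/7)
6. 1082.707ms @ 12/7 + 180.451ms (2/7)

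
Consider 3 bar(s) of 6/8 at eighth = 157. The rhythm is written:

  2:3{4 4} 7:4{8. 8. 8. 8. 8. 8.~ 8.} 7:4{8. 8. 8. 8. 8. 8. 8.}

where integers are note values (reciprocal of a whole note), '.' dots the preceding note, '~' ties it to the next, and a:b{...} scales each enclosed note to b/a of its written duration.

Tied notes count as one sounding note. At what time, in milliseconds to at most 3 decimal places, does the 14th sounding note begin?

note 14 onset = 114/7b = 6223.84ms

1. 0.0ms @ 0 + 1146.497ms (3)
2. 1146.497ms @ 3 + 1146.497ms (3)
3. 2292.994ms @ 6 + 327.571ms (6/7)
4. 2620.564ms @ 48/7 + 327.571ms (6/7)
5. 2948.135ms @ 54/7 + 327.571ms (6/7)
6. 3275.705ms @ 60/7 + 327.571ms (6/7)
7. 3603.276ms @ 66/7 + 327.571ms (6/7)
8. 3930.846ms @ 72/7 + 655.141ms (12/7)
9. 4585.987ms @ 12 + 327.571ms (6/7)
10. 4913.558ms @ 90/7 + 327.571ms (6/7)
11. 5241.128ms @ 96/7 + 327.571ms (6/7)
12. 5568.699ms @ 102/7 + 327.571ms (6/7)
13. 5896.269ms @ 108/7 + 327.571ms (6/7)
14. 6223.84ms @ 114/7 + 327.571ms (6/7)
15. 6551.41ms @ 120/7 + 327.571ms (6/7)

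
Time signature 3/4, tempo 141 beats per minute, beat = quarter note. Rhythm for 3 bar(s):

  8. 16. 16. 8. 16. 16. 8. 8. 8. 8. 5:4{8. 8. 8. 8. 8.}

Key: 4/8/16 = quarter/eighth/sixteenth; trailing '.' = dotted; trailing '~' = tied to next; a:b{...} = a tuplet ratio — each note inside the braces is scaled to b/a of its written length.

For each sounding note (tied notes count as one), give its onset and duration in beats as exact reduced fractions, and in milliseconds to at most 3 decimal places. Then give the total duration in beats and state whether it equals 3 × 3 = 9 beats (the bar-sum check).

1) 0.0ms=0b +319.149ms=3/4b
2) 319.149ms=3/4b +159.574ms=3/8b
3) 478.723ms=9/8b +159.574ms=3/8b
4) 638.298ms=3/2b +319.149ms=3/4b
5) 957.447ms=9/4b +159.574ms=3/8b
6) 1117.021ms=21/8b +159.574ms=3/8b
7) 1276.596ms=3b +319.149ms=3/4b
8) 1595.745ms=15/4b +319.149ms=3/4b
9) 1914.894ms=9/2b +319.149ms=3/4b
10) 2234.043ms=21/4b +319.149ms=3/4b
11) 2553.191ms=6b +255.319ms=3/5b
12) 2808.511ms=33/5b +255.319ms=3/5b
13) 3063.83ms=36/5b +255.319ms=3/5b
14) 3319.149ms=39/5b +255.319ms=3/5b
15) 3574.468ms=42/5b +255.319ms=3/5b
Σ=9b of 9 (141bpm 3/4) — PASS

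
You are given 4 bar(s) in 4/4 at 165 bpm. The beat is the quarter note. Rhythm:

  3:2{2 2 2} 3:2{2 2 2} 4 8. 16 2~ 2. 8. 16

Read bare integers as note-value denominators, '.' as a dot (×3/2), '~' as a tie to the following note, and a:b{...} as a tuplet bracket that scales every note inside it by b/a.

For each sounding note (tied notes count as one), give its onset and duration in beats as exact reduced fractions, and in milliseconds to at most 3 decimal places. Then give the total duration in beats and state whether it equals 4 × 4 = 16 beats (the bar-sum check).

1) 0.0ms=0b +484.848ms=4/3b
2) 484.848ms=4/3b +484.848ms=4/3b
3) 969.697ms=8/3b +484.848ms=4/3b
4) 1454.545ms=4b +484.848ms=4/3b
5) 1939.394ms=16/3b +484.848ms=4/3b
6) 2424.242ms=20/3b +484.848ms=4/3b
7) 2909.091ms=8b +363.636ms=1b
8) 3272.727ms=9b +272.727ms=3/4b
9) 3545.455ms=39/4b +90.909ms=1/4b
10) 3636.364ms=10b +1818.182ms=5b
11) 5454.545ms=15b +272.727ms=3/4b
12) 5727.273ms=63/4b +90.909ms=1/4b
Σ=16b of 16 (165bpm 4/4) — PASS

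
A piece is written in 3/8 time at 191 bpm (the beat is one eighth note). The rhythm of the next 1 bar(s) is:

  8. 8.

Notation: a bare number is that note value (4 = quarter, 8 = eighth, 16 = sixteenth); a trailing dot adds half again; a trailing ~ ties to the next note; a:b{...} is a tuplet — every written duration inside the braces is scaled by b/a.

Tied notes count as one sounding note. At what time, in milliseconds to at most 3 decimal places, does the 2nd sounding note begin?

note 2 onset = 3/2b = 471.204ms

1. 0.0ms @ 0 + 471.204ms (3/2)
2. 471.204ms @ 3/2 + 471.204ms (3/2)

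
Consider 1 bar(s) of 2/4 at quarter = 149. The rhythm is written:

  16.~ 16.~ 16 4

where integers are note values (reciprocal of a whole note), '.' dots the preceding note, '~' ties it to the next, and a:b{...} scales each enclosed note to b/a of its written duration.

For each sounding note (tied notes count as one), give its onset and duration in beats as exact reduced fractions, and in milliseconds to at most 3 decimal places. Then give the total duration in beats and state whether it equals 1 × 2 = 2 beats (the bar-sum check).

1) 0.0ms=0b +402.685ms=1b
2) 402.685ms=1b +402.685ms=1b
Σ=2b of 2 (149bpm 2/4) — PASS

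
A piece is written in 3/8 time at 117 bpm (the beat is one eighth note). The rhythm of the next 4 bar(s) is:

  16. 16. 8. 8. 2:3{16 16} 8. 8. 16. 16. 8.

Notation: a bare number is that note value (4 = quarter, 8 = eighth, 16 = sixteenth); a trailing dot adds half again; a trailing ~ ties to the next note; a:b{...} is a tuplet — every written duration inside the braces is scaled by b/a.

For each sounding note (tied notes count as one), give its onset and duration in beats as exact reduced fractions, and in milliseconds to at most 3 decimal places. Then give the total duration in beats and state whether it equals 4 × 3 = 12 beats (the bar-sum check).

1) 0.0ms=0b +384.615ms=3/4b
2) 384.615ms=3/4b +384.615ms=3/4b
3) 769.231ms=3/2b +769.231ms=3/2b
4) 1538.462ms=3b +769.231ms=3/2b
5) 2307.692ms=9/2b +384.615ms=3/4b
6) 2692.308ms=21/4b +384.615ms=3/4b
7) 3076.923ms=6b +769.231ms=3/2b
8) 3846.154ms=15/2b +769.231ms=3/2b
9) 4615.385ms=9b +384.615ms=3/4b
10) 5000.0ms=39/4b +384.615ms=3/4b
11) 5384.615ms=21/2b +769.231ms=3/2b
Σ=12b of 12 (117bpm 3/8) — PASS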